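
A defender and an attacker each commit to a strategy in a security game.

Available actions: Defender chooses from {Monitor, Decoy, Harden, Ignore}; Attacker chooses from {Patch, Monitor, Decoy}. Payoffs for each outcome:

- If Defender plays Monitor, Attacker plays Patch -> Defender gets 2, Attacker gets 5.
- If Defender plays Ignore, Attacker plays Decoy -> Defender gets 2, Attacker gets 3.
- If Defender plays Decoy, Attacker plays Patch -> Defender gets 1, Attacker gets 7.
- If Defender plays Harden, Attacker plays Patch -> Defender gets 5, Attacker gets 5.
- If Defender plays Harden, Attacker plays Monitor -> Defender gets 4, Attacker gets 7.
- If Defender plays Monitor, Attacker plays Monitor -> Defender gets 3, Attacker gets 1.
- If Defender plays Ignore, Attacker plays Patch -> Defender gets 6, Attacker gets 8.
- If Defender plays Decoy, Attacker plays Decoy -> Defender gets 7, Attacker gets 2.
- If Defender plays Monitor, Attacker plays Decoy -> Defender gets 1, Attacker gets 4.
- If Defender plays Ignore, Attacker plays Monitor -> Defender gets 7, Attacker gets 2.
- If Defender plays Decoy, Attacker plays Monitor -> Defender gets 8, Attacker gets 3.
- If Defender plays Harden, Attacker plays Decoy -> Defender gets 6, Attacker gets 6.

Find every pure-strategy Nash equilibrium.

Defender against Patch: payoffs 2, 1, 5, 6 → best response Ignore.
Defender against Monitor: payoffs 3, 8, 4, 7 → best response Decoy.
Defender against Decoy: payoffs 1, 7, 6, 2 → best response Decoy.
Attacker against Monitor: payoffs 5, 1, 4 → best response Patch.
Attacker against Decoy: payoffs 7, 3, 2 → best response Patch.
Attacker against Harden: payoffs 5, 7, 6 → best response Monitor.
Attacker against Ignore: payoffs 8, 2, 3 → best response Patch.
Mutual best responses: (Ignore, Patch).

The unique pure-strategy Nash equilibrium is (Ignore, Patch).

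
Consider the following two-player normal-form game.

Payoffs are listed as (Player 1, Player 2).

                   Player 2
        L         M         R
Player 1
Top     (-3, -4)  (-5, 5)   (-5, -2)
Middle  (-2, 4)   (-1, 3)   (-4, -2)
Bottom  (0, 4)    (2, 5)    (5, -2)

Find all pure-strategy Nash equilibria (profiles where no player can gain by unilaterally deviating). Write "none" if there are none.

Pure NE: (Bottom, M)

Player 1 against L: payoffs -3, -2, 0 → best response Bottom.
Player 1 against M: payoffs -5, -1, 2 → best response Bottom.
Player 1 against R: payoffs -5, -4, 5 → best response Bottom.
Player 2 against Top: payoffs -4, 5, -2 → best response M.
Player 2 against Middle: payoffs 4, 3, -2 → best response L.
Player 2 against Bottom: payoffs 4, 5, -2 → best response M.
Mutual best responses: (Bottom, M).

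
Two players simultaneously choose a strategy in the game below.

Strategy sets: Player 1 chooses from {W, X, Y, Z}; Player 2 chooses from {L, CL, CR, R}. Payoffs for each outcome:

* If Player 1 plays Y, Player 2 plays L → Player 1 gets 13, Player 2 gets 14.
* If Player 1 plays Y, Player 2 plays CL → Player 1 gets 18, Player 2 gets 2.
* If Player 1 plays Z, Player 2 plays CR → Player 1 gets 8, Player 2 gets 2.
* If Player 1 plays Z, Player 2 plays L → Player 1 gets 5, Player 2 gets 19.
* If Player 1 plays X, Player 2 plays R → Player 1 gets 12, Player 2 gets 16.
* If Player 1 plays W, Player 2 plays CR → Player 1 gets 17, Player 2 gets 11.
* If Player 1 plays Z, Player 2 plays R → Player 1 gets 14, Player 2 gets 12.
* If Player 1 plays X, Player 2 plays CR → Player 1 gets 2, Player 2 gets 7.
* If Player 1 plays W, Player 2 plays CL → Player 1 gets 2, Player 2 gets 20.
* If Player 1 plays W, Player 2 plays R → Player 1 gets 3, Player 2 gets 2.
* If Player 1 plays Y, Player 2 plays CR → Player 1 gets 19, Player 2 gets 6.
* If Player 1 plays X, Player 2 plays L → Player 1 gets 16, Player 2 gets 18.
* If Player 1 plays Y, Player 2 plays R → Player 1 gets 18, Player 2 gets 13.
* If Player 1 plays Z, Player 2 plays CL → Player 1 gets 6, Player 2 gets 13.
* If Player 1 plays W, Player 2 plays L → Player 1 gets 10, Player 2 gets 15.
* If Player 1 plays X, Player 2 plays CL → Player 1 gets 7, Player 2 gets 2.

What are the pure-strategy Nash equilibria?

Player 1 against L: payoffs 10, 16, 13, 5 → best response X.
Player 1 against CL: payoffs 2, 7, 18, 6 → best response Y.
Player 1 against CR: payoffs 17, 2, 19, 8 → best response Y.
Player 1 against R: payoffs 3, 12, 18, 14 → best response Y.
Player 2 against W: payoffs 15, 20, 11, 2 → best response CL.
Player 2 against X: payoffs 18, 2, 7, 16 → best response L.
Player 2 against Y: payoffs 14, 2, 6, 13 → best response L.
Player 2 against Z: payoffs 19, 13, 2, 12 → best response L.
Mutual best responses: (X, L).

Pure NE: (X, L)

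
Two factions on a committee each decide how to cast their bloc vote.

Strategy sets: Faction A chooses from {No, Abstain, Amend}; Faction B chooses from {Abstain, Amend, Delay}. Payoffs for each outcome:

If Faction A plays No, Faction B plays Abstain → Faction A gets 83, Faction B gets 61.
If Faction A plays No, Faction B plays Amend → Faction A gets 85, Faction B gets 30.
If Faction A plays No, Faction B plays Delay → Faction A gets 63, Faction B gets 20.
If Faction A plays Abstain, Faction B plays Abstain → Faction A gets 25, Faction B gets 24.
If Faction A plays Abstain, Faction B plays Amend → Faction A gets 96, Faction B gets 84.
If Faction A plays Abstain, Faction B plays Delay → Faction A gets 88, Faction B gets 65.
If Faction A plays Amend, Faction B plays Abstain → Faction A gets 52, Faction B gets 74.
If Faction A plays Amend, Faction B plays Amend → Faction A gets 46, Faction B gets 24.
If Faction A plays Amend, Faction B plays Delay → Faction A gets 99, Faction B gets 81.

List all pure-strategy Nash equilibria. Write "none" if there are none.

(No, Abstain) and (Abstain, Amend) and (Amend, Delay)

(No, Abstain): Faction A gets 83, best alternative 52; Faction B gets 61, best alternative 30. No profitable deviation — NE.
(No, Amend): Faction A can switch to Abstain (85 → 96). Not NE.
(No, Delay): Faction A can switch to Abstain (63 → 88). Not NE.
(Abstain, Abstain): Faction A can switch to No (25 → 83). Not NE.
(Abstain, Amend): Faction A gets 96, best alternative 85; Faction B gets 84, best alternative 65. No profitable deviation — NE.
(Abstain, Delay): Faction A can switch to Amend (88 → 99). Not NE.
(Amend, Abstain): Faction A can switch to No (52 → 83). Not NE.
(Amend, Amend): Faction A can switch to No (46 → 85). Not NE.
(Amend, Delay): Faction A gets 99, best alternative 88; Faction B gets 81, best alternative 74. No profitable deviation — NE.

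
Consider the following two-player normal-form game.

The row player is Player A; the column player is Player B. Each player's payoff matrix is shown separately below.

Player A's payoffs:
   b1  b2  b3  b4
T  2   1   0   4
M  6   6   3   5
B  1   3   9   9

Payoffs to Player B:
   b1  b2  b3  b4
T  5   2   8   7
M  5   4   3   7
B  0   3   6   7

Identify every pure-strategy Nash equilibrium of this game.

(B, b4)

Mark each player's best response to every combination of opponents' strategies; a profile where every player is best-responding is a pure Nash equilibrium.
Player A against b1: payoffs 2, 6, 1 → best response M.
Player A against b2: payoffs 1, 6, 3 → best response M.
Player A against b3: payoffs 0, 3, 9 → best response B.
Player A against b4: payoffs 4, 5, 9 → best response B.
Player B against T: payoffs 5, 2, 8, 7 → best response b3.
Player B against M: payoffs 5, 4, 3, 7 → best response b4.
Player B against B: payoffs 0, 3, 6, 7 → best response b4.
Mutual best responses: (B, b4).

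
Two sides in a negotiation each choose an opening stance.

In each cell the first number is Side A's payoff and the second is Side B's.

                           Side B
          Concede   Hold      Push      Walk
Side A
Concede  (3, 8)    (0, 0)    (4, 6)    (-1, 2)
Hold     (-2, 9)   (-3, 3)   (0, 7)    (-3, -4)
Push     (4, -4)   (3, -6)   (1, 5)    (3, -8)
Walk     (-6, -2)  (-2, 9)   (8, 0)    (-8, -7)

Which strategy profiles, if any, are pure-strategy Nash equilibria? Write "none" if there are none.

none

(Concede, Concede): Side A can switch to Push (3 → 4). Not NE.
(Concede, Hold): Side A can switch to Push (0 → 3). Not NE.
(Concede, Push): Side A can switch to Walk (4 → 8). Not NE.
(Concede, Walk): Side A can switch to Push (-1 → 3). Not NE.
(Hold, Concede): Side A can switch to Concede (-2 → 3). Not NE.
(Hold, Hold): Side A can switch to Concede (-3 → 0). Not NE.
(Hold, Push): Side A can switch to Concede (0 → 4). Not NE.
(Hold, Walk): Side A can switch to Concede (-3 → -1). Not NE.
(Push, Concede): Side B can switch to Push (-4 → 5). Not NE.
(Push, Hold): Side B can switch to Concede (-6 → -4). Not NE.
(Push, Push): Side A can switch to Concede (1 → 4). Not NE.
(Push, Walk): Side B can switch to Concede (-8 → -4). Not NE.
(The remaining 4 profiles each have a profitable deviation by the same check.)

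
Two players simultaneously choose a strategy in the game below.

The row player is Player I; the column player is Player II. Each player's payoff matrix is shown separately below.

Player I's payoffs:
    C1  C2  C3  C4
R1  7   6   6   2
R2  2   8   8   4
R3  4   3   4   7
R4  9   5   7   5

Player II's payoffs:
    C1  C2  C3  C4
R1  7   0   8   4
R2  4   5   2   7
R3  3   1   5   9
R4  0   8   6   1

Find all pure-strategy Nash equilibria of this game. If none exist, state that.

Player I against C1: payoffs 7, 2, 4, 9 → best response R4.
Player I against C2: payoffs 6, 8, 3, 5 → best response R2.
Player I against C3: payoffs 6, 8, 4, 7 → best response R2.
Player I against C4: payoffs 2, 4, 7, 5 → best response R3.
Player II against R1: payoffs 7, 0, 8, 4 → best response C3.
Player II against R2: payoffs 4, 5, 2, 7 → best response C4.
Player II against R3: payoffs 3, 1, 5, 9 → best response C4.
Player II against R4: payoffs 0, 8, 6, 1 → best response C2.
Mutual best responses: (R3, C4).

Pure NE: (R3, C4)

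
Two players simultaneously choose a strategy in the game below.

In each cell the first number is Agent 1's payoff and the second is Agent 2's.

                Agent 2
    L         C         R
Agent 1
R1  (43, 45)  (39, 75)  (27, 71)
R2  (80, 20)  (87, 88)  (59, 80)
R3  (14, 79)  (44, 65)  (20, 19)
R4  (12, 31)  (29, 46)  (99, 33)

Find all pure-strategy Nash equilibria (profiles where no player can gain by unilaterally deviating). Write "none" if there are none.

The unique pure-strategy Nash equilibrium is (R2, C).

(R1, L): Agent 1 can switch to R2 (43 → 80). Not NE.
(R1, C): Agent 1 can switch to R2 (39 → 87). Not NE.
(R1, R): Agent 1 can switch to R2 (27 → 59). Not NE.
(R2, L): Agent 2 can switch to C (20 → 88). Not NE.
(R2, C): Agent 1 gets 87, best alternative 44; Agent 2 gets 88, best alternative 80. No profitable deviation — NE.
(R2, R): Agent 1 can switch to R4 (59 → 99). Not NE.
(R3, L): Agent 1 can switch to R1 (14 → 43). Not NE.
(R3, C): Agent 1 can switch to R2 (44 → 87). Not NE.
(R3, R): Agent 1 can switch to R1 (20 → 27). Not NE.
(R4, L): Agent 1 can switch to R1 (12 → 43). Not NE.
(R4, C): Agent 1 can switch to R1 (29 → 39). Not NE.
(R4, R): Agent 2 can switch to C (33 → 46). Not NE.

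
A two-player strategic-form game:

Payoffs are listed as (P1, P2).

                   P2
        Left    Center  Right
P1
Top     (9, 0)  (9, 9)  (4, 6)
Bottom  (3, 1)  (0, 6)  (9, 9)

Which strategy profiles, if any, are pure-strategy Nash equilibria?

P1 against Left: payoffs 9, 3 → best response Top.
P1 against Center: payoffs 9, 0 → best response Top.
P1 against Right: payoffs 4, 9 → best response Bottom.
P2 against Top: payoffs 0, 9, 6 → best response Center.
P2 against Bottom: payoffs 1, 6, 9 → best response Right.
Mutual best responses: (Top, Center); (Bottom, Right).

The pure Nash equilibria are (Top, Center), (Bottom, Right).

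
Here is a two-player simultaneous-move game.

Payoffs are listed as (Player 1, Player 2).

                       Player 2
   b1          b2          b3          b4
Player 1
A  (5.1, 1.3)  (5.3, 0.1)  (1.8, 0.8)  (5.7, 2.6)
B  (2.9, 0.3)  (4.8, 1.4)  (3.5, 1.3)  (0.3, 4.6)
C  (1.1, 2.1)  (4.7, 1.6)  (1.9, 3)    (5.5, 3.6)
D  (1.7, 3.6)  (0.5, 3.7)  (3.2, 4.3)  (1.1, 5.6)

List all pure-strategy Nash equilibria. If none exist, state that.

Pure NE: (A, b4)

Player 1 against b1: payoffs 5.1, 2.9, 1.1, 1.7 → best response A.
Player 1 against b2: payoffs 5.3, 4.8, 4.7, 0.5 → best response A.
Player 1 against b3: payoffs 1.8, 3.5, 1.9, 3.2 → best response B.
Player 1 against b4: payoffs 5.7, 0.3, 5.5, 1.1 → best response A.
Player 2 against A: payoffs 1.3, 0.1, 0.8, 2.6 → best response b4.
Player 2 against B: payoffs 0.3, 1.4, 1.3, 4.6 → best response b4.
Player 2 against C: payoffs 2.1, 1.6, 3, 3.6 → best response b4.
Player 2 against D: payoffs 3.6, 3.7, 4.3, 5.6 → best response b4.
Mutual best responses: (A, b4).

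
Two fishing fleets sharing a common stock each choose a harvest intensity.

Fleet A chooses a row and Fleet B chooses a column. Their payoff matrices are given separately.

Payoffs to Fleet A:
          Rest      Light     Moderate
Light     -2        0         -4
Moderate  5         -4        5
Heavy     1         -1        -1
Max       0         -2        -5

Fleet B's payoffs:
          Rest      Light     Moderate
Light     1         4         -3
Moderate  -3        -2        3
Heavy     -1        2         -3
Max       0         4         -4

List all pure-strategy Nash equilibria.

Fleet A against Rest: payoffs -2, 5, 1, 0 → best response Moderate.
Fleet A against Light: payoffs 0, -4, -1, -2 → best response Light.
Fleet A against Moderate: payoffs -4, 5, -1, -5 → best response Moderate.
Fleet B against Light: payoffs 1, 4, -3 → best response Light.
Fleet B against Moderate: payoffs -3, -2, 3 → best response Moderate.
Fleet B against Heavy: payoffs -1, 2, -3 → best response Light.
Fleet B against Max: payoffs 0, 4, -4 → best response Light.
Mutual best responses: (Light, Light); (Moderate, Moderate).

(Light, Light); (Moderate, Moderate)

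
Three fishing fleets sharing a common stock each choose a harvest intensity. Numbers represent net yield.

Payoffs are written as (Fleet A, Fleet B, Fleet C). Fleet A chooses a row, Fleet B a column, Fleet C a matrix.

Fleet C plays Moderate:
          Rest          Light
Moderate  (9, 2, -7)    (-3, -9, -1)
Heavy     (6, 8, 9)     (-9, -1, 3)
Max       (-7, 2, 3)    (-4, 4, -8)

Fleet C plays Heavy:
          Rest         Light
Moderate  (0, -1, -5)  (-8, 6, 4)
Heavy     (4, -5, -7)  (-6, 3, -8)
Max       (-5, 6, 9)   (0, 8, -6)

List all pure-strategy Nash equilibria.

Fleet A against (Rest, Moderate): payoffs 9, 6, -7 → best response Moderate.
Fleet A against (Rest, Heavy): payoffs 0, 4, -5 → best response Heavy.
Fleet A against (Light, Moderate): payoffs -3, -9, -4 → best response Moderate.
Fleet A against (Light, Heavy): payoffs -8, -6, 0 → best response Max.
Fleet B against (Moderate, Moderate): payoffs 2, -9 → best response Rest.
Fleet B against (Moderate, Heavy): payoffs -1, 6 → best response Light.
Fleet B against (Heavy, Moderate): payoffs 8, -1 → best response Rest.
Fleet B against (Heavy, Heavy): payoffs -5, 3 → best response Light.
Fleet B against (Max, Moderate): payoffs 2, 4 → best response Light.
Fleet B against (Max, Heavy): payoffs 6, 8 → best response Light.
Fleet C against (Moderate, Rest): payoffs -7, -5 → best response Heavy.
Fleet C against (Moderate, Light): payoffs -1, 4 → best response Heavy.
Fleet C against (Heavy, Rest): payoffs 9, -7 → best response Moderate.
Fleet C against (Heavy, Light): payoffs 3, -8 → best response Moderate.
Fleet C against (Max, Rest): payoffs 3, 9 → best response Heavy.
Fleet C against (Max, Light): payoffs -8, -6 → best response Heavy.
Mutual best responses: (Max, Light, Heavy).

Pure NE: (Max, Light, Heavy)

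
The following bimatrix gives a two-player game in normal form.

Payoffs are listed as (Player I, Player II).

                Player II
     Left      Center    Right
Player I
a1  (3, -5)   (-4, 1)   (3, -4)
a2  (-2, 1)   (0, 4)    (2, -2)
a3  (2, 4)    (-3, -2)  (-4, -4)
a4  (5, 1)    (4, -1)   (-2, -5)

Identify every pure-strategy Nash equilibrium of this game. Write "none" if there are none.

(a1, Left): Player I can switch to a4 (3 → 5). Not NE.
(a1, Center): Player I can switch to a2 (-4 → 0). Not NE.
(a1, Right): Player II can switch to Center (-4 → 1). Not NE.
(a2, Left): Player I can switch to a1 (-2 → 3). Not NE.
(a2, Center): Player I can switch to a4 (0 → 4). Not NE.
(a2, Right): Player I can switch to a1 (2 → 3). Not NE.
(a4, Left): Player I gets 5, best alternative 3; Player II gets 1, best alternative -1. No profitable deviation — NE.
(The remaining 5 profiles each have a profitable deviation by the same check.)

(a4, Left)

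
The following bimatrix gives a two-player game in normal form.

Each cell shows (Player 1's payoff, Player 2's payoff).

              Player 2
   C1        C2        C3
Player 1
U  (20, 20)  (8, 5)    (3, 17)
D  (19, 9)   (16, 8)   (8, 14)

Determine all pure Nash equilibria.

(U, C1): Player 1 gets 20, best alternative 19; Player 2 gets 20, best alternative 17. No profitable deviation — NE.
(U, C2): Player 1 can switch to D (8 → 16). Not NE.
(U, C3): Player 1 can switch to D (3 → 8). Not NE.
(D, C1): Player 1 can switch to U (19 → 20). Not NE.
(D, C2): Player 2 can switch to C1 (8 → 9). Not NE.
(D, C3): Player 1 gets 8, best alternative 3; Player 2 gets 14, best alternative 9. No profitable deviation — NE.

The pure Nash equilibria are (U, C1), (D, C3).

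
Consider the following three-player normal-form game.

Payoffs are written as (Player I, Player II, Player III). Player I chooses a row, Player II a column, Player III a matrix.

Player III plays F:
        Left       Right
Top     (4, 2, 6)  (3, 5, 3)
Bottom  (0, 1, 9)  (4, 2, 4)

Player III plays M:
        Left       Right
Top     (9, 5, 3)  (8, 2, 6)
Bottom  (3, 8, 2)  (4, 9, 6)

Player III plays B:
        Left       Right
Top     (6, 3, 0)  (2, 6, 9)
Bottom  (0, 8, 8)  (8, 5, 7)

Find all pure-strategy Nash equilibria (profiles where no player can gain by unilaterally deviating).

No pure-strategy Nash equilibrium.

(Top, Left, F): Player II can switch to Right (2 → 5). Not NE.
(Top, Left, M): Player III can switch to F (3 → 6). Not NE.
(Top, Left, B): Player II can switch to Right (3 → 6). Not NE.
(Top, Right, F): Player I can switch to Bottom (3 → 4). Not NE.
(Top, Right, M): Player II can switch to Left (2 → 5). Not NE.
(Top, Right, B): Player I can switch to Bottom (2 → 8). Not NE.
(Bottom, Left, F): Player I can switch to Top (0 → 4). Not NE.
(Bottom, Left, M): Player I can switch to Top (3 → 9). Not NE.
(The remaining 4 profiles each have a profitable deviation by the same check.)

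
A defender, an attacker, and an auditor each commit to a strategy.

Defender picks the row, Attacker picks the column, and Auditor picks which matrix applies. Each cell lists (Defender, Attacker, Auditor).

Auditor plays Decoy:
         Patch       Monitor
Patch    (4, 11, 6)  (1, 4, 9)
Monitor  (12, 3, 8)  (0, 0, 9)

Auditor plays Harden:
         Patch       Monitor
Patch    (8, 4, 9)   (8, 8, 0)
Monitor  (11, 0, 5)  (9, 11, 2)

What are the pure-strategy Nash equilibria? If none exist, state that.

Pure NE: (Monitor, Patch, Decoy)

(Patch, Patch, Decoy): Defender can switch to Monitor (4 → 12). Not NE.
(Patch, Patch, Harden): Defender can switch to Monitor (8 → 11). Not NE.
(Patch, Monitor, Decoy): Attacker can switch to Patch (4 → 11). Not NE.
(Patch, Monitor, Harden): Defender can switch to Monitor (8 → 9). Not NE.
(Monitor, Patch, Decoy): Defender gets 12, best alternative 4; Attacker gets 3, best alternative 0; Auditor gets 8, best alternative 5. No profitable deviation — NE.
(Monitor, Patch, Harden): Attacker can switch to Monitor (0 → 11). Not NE.
(Monitor, Monitor, Decoy): Defender can switch to Patch (0 → 1). Not NE.
(Monitor, Monitor, Harden): Auditor can switch to Decoy (2 → 9). Not NE.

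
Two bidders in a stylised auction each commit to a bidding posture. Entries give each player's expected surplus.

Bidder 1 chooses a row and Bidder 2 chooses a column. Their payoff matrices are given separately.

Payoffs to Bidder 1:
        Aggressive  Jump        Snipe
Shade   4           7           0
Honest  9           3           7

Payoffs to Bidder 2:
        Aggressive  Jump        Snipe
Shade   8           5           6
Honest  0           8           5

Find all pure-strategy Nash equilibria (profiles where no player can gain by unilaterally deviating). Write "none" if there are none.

No pure-strategy Nash equilibrium.

Bidder 1 against Aggressive: payoffs 4, 9 → best response Honest.
Bidder 1 against Jump: payoffs 7, 3 → best response Shade.
Bidder 1 against Snipe: payoffs 0, 7 → best response Honest.
Bidder 2 against Shade: payoffs 8, 5, 6 → best response Aggressive.
Bidder 2 against Honest: payoffs 0, 8, 5 → best response Jump.
No profile is a mutual best response for all players.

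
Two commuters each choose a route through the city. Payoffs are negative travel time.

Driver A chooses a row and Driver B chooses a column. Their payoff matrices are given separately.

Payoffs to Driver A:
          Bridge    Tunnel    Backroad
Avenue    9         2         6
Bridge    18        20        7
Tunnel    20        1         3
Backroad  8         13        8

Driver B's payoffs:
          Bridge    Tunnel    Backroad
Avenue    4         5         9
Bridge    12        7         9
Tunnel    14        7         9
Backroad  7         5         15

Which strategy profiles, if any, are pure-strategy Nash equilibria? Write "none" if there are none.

(Avenue, Bridge): Driver A can switch to Bridge (9 → 18). Not NE.
(Avenue, Tunnel): Driver A can switch to Bridge (2 → 20). Not NE.
(Avenue, Backroad): Driver A can switch to Bridge (6 → 7). Not NE.
(Bridge, Bridge): Driver A can switch to Tunnel (18 → 20). Not NE.
(Bridge, Tunnel): Driver B can switch to Bridge (7 → 12). Not NE.
(Bridge, Backroad): Driver A can switch to Backroad (7 → 8). Not NE.
(Tunnel, Bridge): Driver A gets 20, best alternative 18; Driver B gets 14, best alternative 9. No profitable deviation — NE.
(Tunnel, Tunnel): Driver A can switch to Avenue (1 → 2). Not NE.
(Tunnel, Backroad): Driver A can switch to Avenue (3 → 6). Not NE.
(Backroad, Bridge): Driver A can switch to Avenue (8 → 9). Not NE.
(Backroad, Tunnel): Driver A can switch to Bridge (13 → 20). Not NE.
(Backroad, Backroad): Driver A gets 8, best alternative 7; Driver B gets 15, best alternative 7. No profitable deviation — NE.

Pure-strategy Nash equilibria: (Tunnel, Bridge); (Backroad, Backroad)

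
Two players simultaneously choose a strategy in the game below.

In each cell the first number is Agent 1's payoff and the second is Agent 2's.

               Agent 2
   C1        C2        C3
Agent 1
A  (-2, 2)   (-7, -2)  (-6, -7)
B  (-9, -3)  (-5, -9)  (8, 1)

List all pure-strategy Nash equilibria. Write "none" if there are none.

(A, C1): Agent 1 gets -2, best alternative -9; Agent 2 gets 2, best alternative -2. No profitable deviation — NE.
(A, C2): Agent 1 can switch to B (-7 → -5). Not NE.
(A, C3): Agent 1 can switch to B (-6 → 8). Not NE.
(B, C1): Agent 1 can switch to A (-9 → -2). Not NE.
(B, C2): Agent 2 can switch to C1 (-9 → -3). Not NE.
(B, C3): Agent 1 gets 8, best alternative -6; Agent 2 gets 1, best alternative -3. No profitable deviation — NE.

Pure-strategy Nash equilibria: (A, C1) and (B, C3)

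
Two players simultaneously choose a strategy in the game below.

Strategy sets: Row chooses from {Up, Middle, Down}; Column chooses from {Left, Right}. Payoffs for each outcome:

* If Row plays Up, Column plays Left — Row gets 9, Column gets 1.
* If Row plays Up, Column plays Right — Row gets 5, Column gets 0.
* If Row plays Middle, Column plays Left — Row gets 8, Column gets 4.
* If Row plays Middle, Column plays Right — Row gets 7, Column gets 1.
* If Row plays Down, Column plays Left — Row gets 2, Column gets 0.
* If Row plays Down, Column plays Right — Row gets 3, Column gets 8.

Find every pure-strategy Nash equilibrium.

Mark each player's best response to every combination of opponents' strategies; a profile where every player is best-responding is a pure Nash equilibrium.
Row against Left: payoffs 9, 8, 2 → best response Up.
Row against Right: payoffs 5, 7, 3 → best response Middle.
Column against Up: payoffs 1, 0 → best response Left.
Column against Middle: payoffs 4, 1 → best response Left.
Column against Down: payoffs 0, 8 → best response Right.
Mutual best responses: (Up, Left).

The unique pure-strategy Nash equilibrium is (Up, Left).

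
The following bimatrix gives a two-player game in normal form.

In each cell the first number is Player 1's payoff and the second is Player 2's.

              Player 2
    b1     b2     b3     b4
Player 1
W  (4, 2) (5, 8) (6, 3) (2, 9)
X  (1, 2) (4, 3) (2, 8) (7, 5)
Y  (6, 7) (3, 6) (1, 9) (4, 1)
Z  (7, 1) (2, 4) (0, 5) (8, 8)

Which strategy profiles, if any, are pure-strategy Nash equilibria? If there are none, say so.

Player 1 against b1: payoffs 4, 1, 6, 7 → best response Z.
Player 1 against b2: payoffs 5, 4, 3, 2 → best response W.
Player 1 against b3: payoffs 6, 2, 1, 0 → best response W.
Player 1 against b4: payoffs 2, 7, 4, 8 → best response Z.
Player 2 against W: payoffs 2, 8, 3, 9 → best response b4.
Player 2 against X: payoffs 2, 3, 8, 5 → best response b3.
Player 2 against Y: payoffs 7, 6, 9, 1 → best response b3.
Player 2 against Z: payoffs 1, 4, 5, 8 → best response b4.
Mutual best responses: (Z, b4).

Pure NE: (Z, b4)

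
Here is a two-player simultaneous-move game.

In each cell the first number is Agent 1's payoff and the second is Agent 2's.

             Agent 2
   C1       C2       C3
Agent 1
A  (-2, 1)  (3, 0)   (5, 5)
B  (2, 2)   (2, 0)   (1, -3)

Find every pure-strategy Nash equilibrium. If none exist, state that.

Mark each player's best response to every combination of opponents' strategies; a profile where every player is best-responding is a pure Nash equilibrium.
Agent 1 against C1: payoffs -2, 2 → best response B.
Agent 1 against C2: payoffs 3, 2 → best response A.
Agent 1 against C3: payoffs 5, 1 → best response A.
Agent 2 against A: payoffs 1, 0, 5 → best response C3.
Agent 2 against B: payoffs 2, 0, -3 → best response C1.
Mutual best responses: (A, C3); (B, C1).

Pure-strategy Nash equilibria: (A, C3), (B, C1)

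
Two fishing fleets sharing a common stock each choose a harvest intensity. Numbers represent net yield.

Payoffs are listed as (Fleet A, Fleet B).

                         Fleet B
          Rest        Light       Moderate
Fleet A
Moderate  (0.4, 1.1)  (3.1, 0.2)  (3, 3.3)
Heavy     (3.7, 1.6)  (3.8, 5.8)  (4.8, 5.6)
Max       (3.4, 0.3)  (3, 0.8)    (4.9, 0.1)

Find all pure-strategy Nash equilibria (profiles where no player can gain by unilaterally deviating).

Fleet A against Rest: payoffs 0.4, 3.7, 3.4 → best response Heavy.
Fleet A against Light: payoffs 3.1, 3.8, 3 → best response Heavy.
Fleet A against Moderate: payoffs 3, 4.8, 4.9 → best response Max.
Fleet B against Moderate: payoffs 1.1, 0.2, 3.3 → best response Moderate.
Fleet B against Heavy: payoffs 1.6, 5.8, 5.6 → best response Light.
Fleet B against Max: payoffs 0.3, 0.8, 0.1 → best response Light.
Mutual best responses: (Heavy, Light).

(Heavy, Light)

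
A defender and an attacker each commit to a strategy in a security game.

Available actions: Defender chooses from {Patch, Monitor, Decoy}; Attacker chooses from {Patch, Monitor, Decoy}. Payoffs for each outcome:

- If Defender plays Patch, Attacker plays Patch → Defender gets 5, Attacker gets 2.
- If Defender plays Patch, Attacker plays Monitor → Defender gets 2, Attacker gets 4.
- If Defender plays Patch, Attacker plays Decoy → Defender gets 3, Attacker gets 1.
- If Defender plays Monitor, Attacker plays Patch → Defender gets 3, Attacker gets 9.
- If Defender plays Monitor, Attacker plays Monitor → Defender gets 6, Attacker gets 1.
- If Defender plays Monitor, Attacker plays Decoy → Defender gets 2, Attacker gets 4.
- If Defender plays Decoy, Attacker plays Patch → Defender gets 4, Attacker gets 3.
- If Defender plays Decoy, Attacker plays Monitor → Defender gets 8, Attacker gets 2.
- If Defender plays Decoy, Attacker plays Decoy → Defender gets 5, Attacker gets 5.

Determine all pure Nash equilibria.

Check each profile: it is a Nash equilibrium iff no player can strictly gain by switching unilaterally.
(Patch, Patch): Attacker can switch to Monitor (2 → 4). Not NE.
(Patch, Monitor): Defender can switch to Monitor (2 → 6). Not NE.
(Patch, Decoy): Defender can switch to Decoy (3 → 5). Not NE.
(Monitor, Patch): Defender can switch to Patch (3 → 5). Not NE.
(Monitor, Monitor): Defender can switch to Decoy (6 → 8). Not NE.
(Monitor, Decoy): Defender can switch to Patch (2 → 3). Not NE.
(Decoy, Patch): Defender can switch to Patch (4 → 5). Not NE.
(Decoy, Monitor): Attacker can switch to Patch (2 → 3). Not NE.
(Decoy, Decoy): Defender gets 5, best alternative 3; Attacker gets 5, best alternative 3. No profitable deviation — NE.

(Decoy, Decoy)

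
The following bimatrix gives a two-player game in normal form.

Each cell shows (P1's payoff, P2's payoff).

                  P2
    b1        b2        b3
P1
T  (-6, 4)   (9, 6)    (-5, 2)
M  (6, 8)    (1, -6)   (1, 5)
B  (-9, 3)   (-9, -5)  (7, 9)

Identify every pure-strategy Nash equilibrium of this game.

(T, b2) and (M, b1) and (B, b3)

(T, b1): P1 can switch to M (-6 → 6). Not NE.
(T, b2): P1 gets 9, best alternative 1; P2 gets 6, best alternative 4. No profitable deviation — NE.
(T, b3): P1 can switch to M (-5 → 1). Not NE.
(M, b1): P1 gets 6, best alternative -6; P2 gets 8, best alternative 5. No profitable deviation — NE.
(M, b2): P1 can switch to T (1 → 9). Not NE.
(M, b3): P1 can switch to B (1 → 7). Not NE.
(B, b1): P1 can switch to T (-9 → -6). Not NE.
(B, b2): P1 can switch to T (-9 → 9). Not NE.
(B, b3): P1 gets 7, best alternative 1; P2 gets 9, best alternative 3. No profitable deviation — NE.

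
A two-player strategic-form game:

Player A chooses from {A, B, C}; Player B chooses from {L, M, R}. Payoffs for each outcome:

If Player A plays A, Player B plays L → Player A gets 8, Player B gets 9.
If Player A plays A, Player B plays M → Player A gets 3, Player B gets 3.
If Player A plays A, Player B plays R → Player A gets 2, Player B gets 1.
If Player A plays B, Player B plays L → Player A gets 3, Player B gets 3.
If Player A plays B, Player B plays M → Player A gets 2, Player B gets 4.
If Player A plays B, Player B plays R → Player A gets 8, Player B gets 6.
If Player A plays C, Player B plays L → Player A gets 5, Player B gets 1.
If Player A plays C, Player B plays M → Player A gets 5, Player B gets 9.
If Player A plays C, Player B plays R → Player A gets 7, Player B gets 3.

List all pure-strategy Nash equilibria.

Player A against L: payoffs 8, 3, 5 → best response A.
Player A against M: payoffs 3, 2, 5 → best response C.
Player A against R: payoffs 2, 8, 7 → best response B.
Player B against A: payoffs 9, 3, 1 → best response L.
Player B against B: payoffs 3, 4, 6 → best response R.
Player B against C: payoffs 1, 9, 3 → best response M.
Mutual best responses: (A, L); (B, R); (C, M).

Pure-strategy Nash equilibria: (A, L) and (B, R) and (C, M)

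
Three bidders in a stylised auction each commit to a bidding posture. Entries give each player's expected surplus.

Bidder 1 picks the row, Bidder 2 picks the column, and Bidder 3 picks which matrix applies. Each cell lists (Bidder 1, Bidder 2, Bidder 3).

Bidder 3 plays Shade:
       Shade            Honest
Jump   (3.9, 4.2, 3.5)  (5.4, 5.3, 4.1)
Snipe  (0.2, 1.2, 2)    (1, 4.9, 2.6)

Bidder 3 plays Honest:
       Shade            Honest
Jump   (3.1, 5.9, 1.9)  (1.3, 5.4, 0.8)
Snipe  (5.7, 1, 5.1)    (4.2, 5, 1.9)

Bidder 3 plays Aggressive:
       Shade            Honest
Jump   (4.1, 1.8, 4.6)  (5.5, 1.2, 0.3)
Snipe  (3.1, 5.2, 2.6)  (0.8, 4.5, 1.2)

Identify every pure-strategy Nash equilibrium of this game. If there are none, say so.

Pure-strategy Nash equilibria: (Jump, Shade, Aggressive); (Jump, Honest, Shade)

Check each profile: it is a Nash equilibrium iff no player can strictly gain by switching unilaterally.
(Jump, Shade, Shade): Bidder 2 can switch to Honest (4.2 → 5.3). Not NE.
(Jump, Shade, Honest): Bidder 1 can switch to Snipe (3.1 → 5.7). Not NE.
(Jump, Shade, Aggressive): Bidder 1 gets 4.1, best alternative 3.1; Bidder 2 gets 1.8, best alternative 1.2; Bidder 3 gets 4.6, best alternative 3.5. No profitable deviation — NE.
(Jump, Honest, Shade): Bidder 1 gets 5.4, best alternative 1; Bidder 2 gets 5.3, best alternative 4.2; Bidder 3 gets 4.1, best alternative 0.8. No profitable deviation — NE.
(Jump, Honest, Honest): Bidder 1 can switch to Snipe (1.3 → 4.2). Not NE.
(Jump, Honest, Aggressive): Bidder 2 can switch to Shade (1.2 → 1.8). Not NE.
(Snipe, Shade, Shade): Bidder 1 can switch to Jump (0.2 → 3.9). Not NE.
(Snipe, Shade, Honest): Bidder 2 can switch to Honest (1 → 5). Not NE.
(Snipe, Shade, Aggressive): Bidder 1 can switch to Jump (3.1 → 4.1). Not NE.
(Snipe, Honest, Shade): Bidder 1 can switch to Jump (1 → 5.4). Not NE.
(Snipe, Honest, Honest): Bidder 3 can switch to Shade (1.9 → 2.6). Not NE.
(Snipe, Honest, Aggressive): Bidder 1 can switch to Jump (0.8 → 5.5). Not NE.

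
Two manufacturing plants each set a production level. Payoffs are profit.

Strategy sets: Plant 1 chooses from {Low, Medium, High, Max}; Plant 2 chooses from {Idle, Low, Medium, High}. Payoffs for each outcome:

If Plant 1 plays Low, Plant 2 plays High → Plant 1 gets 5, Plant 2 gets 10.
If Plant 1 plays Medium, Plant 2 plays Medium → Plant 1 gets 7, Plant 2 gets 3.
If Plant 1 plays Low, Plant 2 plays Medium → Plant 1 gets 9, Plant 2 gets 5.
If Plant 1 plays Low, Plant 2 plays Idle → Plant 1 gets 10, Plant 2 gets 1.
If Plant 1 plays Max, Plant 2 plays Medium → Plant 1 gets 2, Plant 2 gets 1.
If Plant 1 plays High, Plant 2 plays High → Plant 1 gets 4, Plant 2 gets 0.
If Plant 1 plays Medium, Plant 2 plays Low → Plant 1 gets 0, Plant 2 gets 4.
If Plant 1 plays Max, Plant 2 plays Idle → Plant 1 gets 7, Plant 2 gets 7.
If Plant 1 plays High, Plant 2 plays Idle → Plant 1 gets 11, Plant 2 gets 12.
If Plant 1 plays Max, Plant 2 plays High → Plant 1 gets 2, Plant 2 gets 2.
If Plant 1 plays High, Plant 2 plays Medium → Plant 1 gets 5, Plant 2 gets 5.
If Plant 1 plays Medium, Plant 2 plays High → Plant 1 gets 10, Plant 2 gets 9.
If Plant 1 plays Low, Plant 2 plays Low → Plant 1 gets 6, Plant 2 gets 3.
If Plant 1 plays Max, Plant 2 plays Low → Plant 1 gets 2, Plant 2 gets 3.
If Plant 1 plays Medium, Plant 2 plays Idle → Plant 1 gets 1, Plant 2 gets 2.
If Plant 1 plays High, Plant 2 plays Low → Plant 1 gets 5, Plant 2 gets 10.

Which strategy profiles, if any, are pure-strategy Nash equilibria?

The pure Nash equilibria are (Medium, High); (High, Idle).

For each player, find the best response to each opponent profile; mutual best responses are the pure NE.
Plant 1 against Idle: payoffs 10, 1, 11, 7 → best response High.
Plant 1 against Low: payoffs 6, 0, 5, 2 → best response Low.
Plant 1 against Medium: payoffs 9, 7, 5, 2 → best response Low.
Plant 1 against High: payoffs 5, 10, 4, 2 → best response Medium.
Plant 2 against Low: payoffs 1, 3, 5, 10 → best response High.
Plant 2 against Medium: payoffs 2, 4, 3, 9 → best response High.
Plant 2 against High: payoffs 12, 10, 5, 0 → best response Idle.
Plant 2 against Max: payoffs 7, 3, 1, 2 → best response Idle.
Mutual best responses: (Medium, High); (High, Idle).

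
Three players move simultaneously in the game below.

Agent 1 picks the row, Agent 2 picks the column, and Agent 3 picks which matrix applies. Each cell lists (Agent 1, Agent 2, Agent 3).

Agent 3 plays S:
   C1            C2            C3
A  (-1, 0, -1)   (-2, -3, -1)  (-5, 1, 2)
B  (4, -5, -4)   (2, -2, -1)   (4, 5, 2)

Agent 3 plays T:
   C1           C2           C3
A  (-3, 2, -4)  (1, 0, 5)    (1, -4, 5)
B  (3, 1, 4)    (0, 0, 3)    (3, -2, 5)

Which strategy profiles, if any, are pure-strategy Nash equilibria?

(B, C1, T)

For each strategy profile, look for a profitable unilateral deviation.
(A, C1, S): Agent 1 can switch to B (-1 → 4). Not NE.
(A, C1, T): Agent 1 can switch to B (-3 → 3). Not NE.
(A, C2, S): Agent 1 can switch to B (-2 → 2). Not NE.
(A, C2, T): Agent 2 can switch to C1 (0 → 2). Not NE.
(A, C3, S): Agent 1 can switch to B (-5 → 4). Not NE.
(A, C3, T): Agent 1 can switch to B (1 → 3). Not NE.
(B, C1, S): Agent 2 can switch to C2 (-5 → -2). Not NE.
(B, C1, T): Agent 1 gets 3, best alternative -3; Agent 2 gets 1, best alternative 0; Agent 3 gets 4, best alternative -4. No profitable deviation — NE.
(B, C2, S): Agent 2 can switch to C3 (-2 → 5). Not NE.
(The remaining 3 profiles each have a profitable deviation by the same check.)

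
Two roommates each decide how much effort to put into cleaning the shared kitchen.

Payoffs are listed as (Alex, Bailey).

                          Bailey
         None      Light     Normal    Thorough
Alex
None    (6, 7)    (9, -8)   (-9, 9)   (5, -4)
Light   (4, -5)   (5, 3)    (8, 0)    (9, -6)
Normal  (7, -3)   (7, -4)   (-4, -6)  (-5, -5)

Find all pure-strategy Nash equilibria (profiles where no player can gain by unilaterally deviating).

The unique pure-strategy Nash equilibrium is (Normal, None).

(None, None): Alex can switch to Normal (6 → 7). Not NE.
(None, Light): Bailey can switch to None (-8 → 7). Not NE.
(None, Normal): Alex can switch to Light (-9 → 8). Not NE.
(None, Thorough): Alex can switch to Light (5 → 9). Not NE.
(Light, None): Alex can switch to None (4 → 6). Not NE.
(Light, Light): Alex can switch to None (5 → 9). Not NE.
(Light, Normal): Bailey can switch to Light (0 → 3). Not NE.
(Light, Thorough): Bailey can switch to None (-6 → -5). Not NE.
(Normal, None): Alex gets 7, best alternative 6; Bailey gets -3, best alternative -4. No profitable deviation — NE.
(Normal, Light): Alex can switch to None (7 → 9). Not NE.
(Normal, Normal): Alex can switch to Light (-4 → 8). Not NE.
(Normal, Thorough): Alex can switch to None (-5 → 5). Not NE.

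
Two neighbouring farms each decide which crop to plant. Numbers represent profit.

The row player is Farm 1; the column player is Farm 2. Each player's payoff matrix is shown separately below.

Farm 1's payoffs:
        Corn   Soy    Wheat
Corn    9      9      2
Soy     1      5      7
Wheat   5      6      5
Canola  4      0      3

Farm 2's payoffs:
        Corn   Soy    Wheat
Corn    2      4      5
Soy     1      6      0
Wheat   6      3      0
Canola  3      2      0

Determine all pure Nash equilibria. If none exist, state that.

No pure-strategy Nash equilibrium.

(Corn, Corn): Farm 2 can switch to Soy (2 → 4). Not NE.
(Corn, Soy): Farm 2 can switch to Wheat (4 → 5). Not NE.
(Corn, Wheat): Farm 1 can switch to Soy (2 → 7). Not NE.
(Soy, Corn): Farm 1 can switch to Corn (1 → 9). Not NE.
(Soy, Soy): Farm 1 can switch to Corn (5 → 9). Not NE.
(Soy, Wheat): Farm 2 can switch to Corn (0 → 1). Not NE.
(Wheat, Corn): Farm 1 can switch to Corn (5 → 9). Not NE.
(Wheat, Soy): Farm 1 can switch to Corn (6 → 9). Not NE.
(The remaining 4 profiles each have a profitable deviation by the same check.)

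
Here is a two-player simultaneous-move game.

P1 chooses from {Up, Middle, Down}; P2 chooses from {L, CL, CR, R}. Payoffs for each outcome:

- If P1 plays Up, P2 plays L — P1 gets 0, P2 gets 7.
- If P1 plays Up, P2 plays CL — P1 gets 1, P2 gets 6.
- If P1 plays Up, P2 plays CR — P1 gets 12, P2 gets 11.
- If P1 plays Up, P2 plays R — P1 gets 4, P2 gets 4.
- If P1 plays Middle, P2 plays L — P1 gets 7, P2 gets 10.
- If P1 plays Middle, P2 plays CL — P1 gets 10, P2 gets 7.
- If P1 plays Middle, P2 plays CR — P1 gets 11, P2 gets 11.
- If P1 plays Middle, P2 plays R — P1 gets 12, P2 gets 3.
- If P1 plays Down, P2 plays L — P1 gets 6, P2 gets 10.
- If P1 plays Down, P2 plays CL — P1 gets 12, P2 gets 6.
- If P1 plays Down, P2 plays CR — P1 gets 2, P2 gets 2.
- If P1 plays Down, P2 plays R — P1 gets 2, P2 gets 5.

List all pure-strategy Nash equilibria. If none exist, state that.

(Up, CR)

(Up, L): P1 can switch to Middle (0 → 7). Not NE.
(Up, CL): P1 can switch to Middle (1 → 10). Not NE.
(Up, CR): P1 gets 12, best alternative 11; P2 gets 11, best alternative 7. No profitable deviation — NE.
(Up, R): P1 can switch to Middle (4 → 12). Not NE.
(Middle, L): P2 can switch to CR (10 → 11). Not NE.
(Middle, CL): P1 can switch to Down (10 → 12). Not NE.
(Middle, CR): P1 can switch to Up (11 → 12). Not NE.
(Middle, R): P2 can switch to L (3 → 10). Not NE.
(Down, L): P1 can switch to Middle (6 → 7). Not NE.
(Down, CL): P2 can switch to L (6 → 10). Not NE.
(Down, CR): P1 can switch to Up (2 → 12). Not NE.
(Down, R): P1 can switch to Up (2 → 4). Not NE.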